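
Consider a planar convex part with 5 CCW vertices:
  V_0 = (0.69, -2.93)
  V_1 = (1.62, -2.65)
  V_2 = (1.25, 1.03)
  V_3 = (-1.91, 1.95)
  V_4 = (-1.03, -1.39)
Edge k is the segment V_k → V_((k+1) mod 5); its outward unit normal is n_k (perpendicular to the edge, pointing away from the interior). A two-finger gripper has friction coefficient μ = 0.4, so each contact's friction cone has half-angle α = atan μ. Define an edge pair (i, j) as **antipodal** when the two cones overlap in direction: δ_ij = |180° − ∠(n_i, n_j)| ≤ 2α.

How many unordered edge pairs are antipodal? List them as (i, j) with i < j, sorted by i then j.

count = 4; pairs: (0,2), (1,3), (1,4), (2,4)

α = atan 0.4 = 21.80°;  2α = 43.60°
n_0 = (+0.2883, -0.9575)
n_1 = (+0.9950, +0.1000)
n_2 = (+0.2795, +0.9601)
n_3 = (-0.9670, -0.2548)
n_4 = (-0.6670, -0.7450)
  (0,1): δ = 101.01°  ·
  (0,2): δ = 32.99°  ✓
  (0,3): δ = 88.00°  ·
  (0,4): δ = 121.40°  ·
  (1,2): δ = 111.97°  ·
  (1,3): δ = 9.02°  ✓
  (1,4): δ = 42.42°  ✓
  (2,3): δ = 59.01°  ·
  (2,4): δ = 25.61°  ✓
  (3,4): δ = 146.60°  ·
antipodal pairs: 4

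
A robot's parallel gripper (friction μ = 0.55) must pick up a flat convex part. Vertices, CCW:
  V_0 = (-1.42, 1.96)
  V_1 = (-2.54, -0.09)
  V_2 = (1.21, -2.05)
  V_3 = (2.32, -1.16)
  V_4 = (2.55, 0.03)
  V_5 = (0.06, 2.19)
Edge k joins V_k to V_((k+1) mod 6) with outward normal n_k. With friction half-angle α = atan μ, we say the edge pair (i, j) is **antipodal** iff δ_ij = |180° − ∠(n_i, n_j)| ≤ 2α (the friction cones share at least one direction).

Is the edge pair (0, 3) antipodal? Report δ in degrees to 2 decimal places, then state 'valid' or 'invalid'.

δ = 17.71°, valid

α = atan 0.55 = 28.81°;  2α = 57.62°
edge 0: e_0 = (-1.12, -2.05);  n_0 = (-0.8776, +0.4795)
edge 3: e_3 = (+0.23, +1.19);  n_3 = (+0.9818, -0.1898)
∠(n_0, n_3) = 162.29°
δ = |180° − 162.29°| = 17.71°
17.71° ≤ 2α = 57.62°  →  valid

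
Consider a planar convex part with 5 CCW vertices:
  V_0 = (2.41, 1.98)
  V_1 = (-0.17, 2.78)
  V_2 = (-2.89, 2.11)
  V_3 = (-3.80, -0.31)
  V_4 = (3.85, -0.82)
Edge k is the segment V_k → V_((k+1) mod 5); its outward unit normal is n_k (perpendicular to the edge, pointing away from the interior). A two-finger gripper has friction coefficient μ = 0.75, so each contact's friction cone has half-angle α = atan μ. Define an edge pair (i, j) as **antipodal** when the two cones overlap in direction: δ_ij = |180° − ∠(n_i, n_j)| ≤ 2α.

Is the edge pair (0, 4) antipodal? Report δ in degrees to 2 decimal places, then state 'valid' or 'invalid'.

α = atan 0.75 = 36.87°;  2α = 73.74°
edge 0: e_0 = (-2.58, +0.80);  n_0 = (+0.2962, +0.9551)
edge 4: e_4 = (-1.44, +2.80);  n_4 = (+0.8893, +0.4573)
∠(n_0, n_4) = 45.56°
δ = |180° − 45.56°| = 134.44°
134.44° > 2α = 73.74°  →  invalid

δ = 134.44°, invalid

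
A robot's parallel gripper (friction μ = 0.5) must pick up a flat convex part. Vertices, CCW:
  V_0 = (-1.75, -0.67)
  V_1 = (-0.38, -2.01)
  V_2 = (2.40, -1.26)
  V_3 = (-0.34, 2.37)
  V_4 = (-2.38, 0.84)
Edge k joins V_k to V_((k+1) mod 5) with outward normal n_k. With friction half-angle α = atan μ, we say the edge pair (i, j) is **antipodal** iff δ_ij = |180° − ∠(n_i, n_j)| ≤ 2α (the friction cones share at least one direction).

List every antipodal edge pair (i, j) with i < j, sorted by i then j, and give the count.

α = atan 0.5 = 26.57°;  2α = 53.13°
n_0 = (-0.6992, -0.7149)
n_1 = (+0.2605, -0.9655)
n_2 = (+0.7981, +0.6025)
n_3 = (-0.6000, +0.8000)
n_4 = (-0.9229, -0.3850)
  (0,1): δ = 120.54°  ·
  (0,2): δ = 8.59°  ✓
  (0,3): δ = 81.24°  ·
  (0,4): δ = 157.01°  ·
  (1,2): δ = 68.05°  ·
  (1,3): δ = 21.77°  ✓
  (1,4): δ = 97.55°  ·
  (2,3): δ = 90.18°  ·
  (2,4): δ = 14.40°  ✓
  (3,4): δ = 104.22°  ·
antipodal pairs: 3

count = 3; pairs: (0,2), (1,3), (2,4)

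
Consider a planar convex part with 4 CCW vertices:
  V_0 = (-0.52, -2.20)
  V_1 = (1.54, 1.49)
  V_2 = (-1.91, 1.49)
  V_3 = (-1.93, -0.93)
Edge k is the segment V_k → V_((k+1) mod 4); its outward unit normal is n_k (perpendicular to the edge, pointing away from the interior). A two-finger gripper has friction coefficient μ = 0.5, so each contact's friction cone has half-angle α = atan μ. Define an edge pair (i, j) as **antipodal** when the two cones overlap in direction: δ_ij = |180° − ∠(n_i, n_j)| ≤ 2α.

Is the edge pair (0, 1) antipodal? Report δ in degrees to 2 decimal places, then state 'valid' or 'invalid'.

α = atan 0.5 = 26.57°;  2α = 53.13°
edge 0: e_0 = (+2.06, +3.69);  n_0 = (+0.8732, -0.4875)
edge 1: e_1 = (-3.45, +0.00);  n_1 = (+0.0000, +1.0000)
∠(n_0, n_1) = 119.17°
δ = |180° − 119.17°| = 60.83°
60.83° > 2α = 53.13°  →  invalid

δ = 60.83°, invalid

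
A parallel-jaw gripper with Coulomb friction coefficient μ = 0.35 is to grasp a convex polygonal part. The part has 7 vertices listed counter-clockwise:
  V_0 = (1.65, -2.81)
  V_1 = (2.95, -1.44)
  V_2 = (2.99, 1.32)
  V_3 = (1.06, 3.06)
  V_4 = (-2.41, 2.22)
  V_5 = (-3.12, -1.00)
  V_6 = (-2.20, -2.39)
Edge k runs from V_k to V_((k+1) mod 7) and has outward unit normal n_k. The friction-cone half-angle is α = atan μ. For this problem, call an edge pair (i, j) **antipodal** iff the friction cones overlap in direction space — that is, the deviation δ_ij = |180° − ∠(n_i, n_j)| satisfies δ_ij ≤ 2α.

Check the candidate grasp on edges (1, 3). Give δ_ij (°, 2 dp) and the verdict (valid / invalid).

δ = 75.56°, invalid

α = atan 0.35 = 19.29°;  2α = 38.58°
edge 1: e_1 = (+0.04, +2.76);  n_1 = (+0.9999, -0.0145)
edge 3: e_3 = (-3.47, -0.84);  n_3 = (-0.2353, +0.9719)
∠(n_1, n_3) = 104.44°
δ = |180° − 104.44°| = 75.56°
75.56° > 2α = 38.58°  →  invalid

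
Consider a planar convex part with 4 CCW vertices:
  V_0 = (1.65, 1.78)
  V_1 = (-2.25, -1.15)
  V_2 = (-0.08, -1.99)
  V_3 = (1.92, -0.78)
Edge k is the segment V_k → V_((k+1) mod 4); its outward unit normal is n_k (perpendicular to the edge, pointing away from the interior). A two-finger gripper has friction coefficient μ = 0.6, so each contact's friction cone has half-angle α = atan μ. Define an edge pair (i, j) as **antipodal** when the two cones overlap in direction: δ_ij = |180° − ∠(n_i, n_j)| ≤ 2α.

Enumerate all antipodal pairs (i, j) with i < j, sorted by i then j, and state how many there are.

count = 3; pairs: (0,1), (0,2), (0,3)

α = atan 0.6 = 30.96°;  2α = 61.93°
n_0 = (-0.6007, +0.7995)
n_1 = (-0.3610, -0.9326)
n_2 = (+0.5176, -0.8556)
n_3 = (+0.9945, +0.1049)
  (0,1): δ = 58.08°  ✓
  (0,2): δ = 5.74°  ✓
  (0,3): δ = 59.10°  ✓
  (1,2): δ = 127.66°  ·
  (1,3): δ = 62.82°  ·
  (2,3): δ = 115.15°  ·
antipodal pairs: 3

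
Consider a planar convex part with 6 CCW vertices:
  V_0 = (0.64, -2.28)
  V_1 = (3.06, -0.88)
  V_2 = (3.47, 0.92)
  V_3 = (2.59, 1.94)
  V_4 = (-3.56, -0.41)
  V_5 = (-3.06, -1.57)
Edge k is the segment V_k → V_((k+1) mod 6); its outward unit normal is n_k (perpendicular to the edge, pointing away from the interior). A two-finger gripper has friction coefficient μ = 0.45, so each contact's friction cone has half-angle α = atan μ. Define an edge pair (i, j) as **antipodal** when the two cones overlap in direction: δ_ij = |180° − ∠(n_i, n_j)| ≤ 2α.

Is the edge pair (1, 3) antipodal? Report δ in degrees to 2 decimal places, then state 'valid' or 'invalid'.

δ = 56.26°, invalid

α = atan 0.45 = 24.23°;  2α = 48.46°
edge 1: e_1 = (+0.41, +1.80);  n_1 = (+0.9750, -0.2221)
edge 3: e_3 = (-6.15, -2.35);  n_3 = (-0.3569, +0.9341)
∠(n_1, n_3) = 123.74°
δ = |180° − 123.74°| = 56.26°
56.26° > 2α = 48.46°  →  invalid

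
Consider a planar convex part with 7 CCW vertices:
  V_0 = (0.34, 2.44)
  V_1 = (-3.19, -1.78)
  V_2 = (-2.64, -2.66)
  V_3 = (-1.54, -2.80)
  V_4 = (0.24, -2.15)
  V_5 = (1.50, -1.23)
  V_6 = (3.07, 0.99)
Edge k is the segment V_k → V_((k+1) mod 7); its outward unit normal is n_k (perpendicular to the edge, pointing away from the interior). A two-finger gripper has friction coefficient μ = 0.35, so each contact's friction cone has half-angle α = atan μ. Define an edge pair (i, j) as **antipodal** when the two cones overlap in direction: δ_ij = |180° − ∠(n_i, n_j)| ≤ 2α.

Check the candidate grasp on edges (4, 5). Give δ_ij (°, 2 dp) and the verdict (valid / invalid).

δ = 161.40°, invalid

α = atan 0.35 = 19.29°;  2α = 38.58°
edge 4: e_4 = (+1.26, +0.92);  n_4 = (+0.5897, -0.8076)
edge 5: e_5 = (+1.57, +2.22);  n_5 = (+0.8165, -0.5774)
∠(n_4, n_5) = 18.60°
δ = |180° − 18.60°| = 161.40°
161.40° > 2α = 38.58°  →  invalid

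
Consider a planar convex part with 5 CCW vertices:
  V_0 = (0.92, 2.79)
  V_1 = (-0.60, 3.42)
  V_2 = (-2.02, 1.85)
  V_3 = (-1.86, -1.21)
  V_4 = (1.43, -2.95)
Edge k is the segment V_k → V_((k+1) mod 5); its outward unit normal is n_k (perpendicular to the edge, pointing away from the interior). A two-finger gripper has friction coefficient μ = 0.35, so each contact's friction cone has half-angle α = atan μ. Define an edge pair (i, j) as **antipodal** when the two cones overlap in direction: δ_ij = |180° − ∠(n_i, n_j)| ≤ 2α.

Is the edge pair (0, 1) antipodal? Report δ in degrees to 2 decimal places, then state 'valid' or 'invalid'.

α = atan 0.35 = 19.29°;  2α = 38.58°
edge 0: e_0 = (-1.52, +0.63);  n_0 = (+0.3829, +0.9238)
edge 1: e_1 = (-1.42, -1.57);  n_1 = (-0.7416, +0.6708)
∠(n_0, n_1) = 70.38°
δ = |180° − 70.38°| = 109.62°
109.62° > 2α = 38.58°  →  invalid

δ = 109.62°, invalid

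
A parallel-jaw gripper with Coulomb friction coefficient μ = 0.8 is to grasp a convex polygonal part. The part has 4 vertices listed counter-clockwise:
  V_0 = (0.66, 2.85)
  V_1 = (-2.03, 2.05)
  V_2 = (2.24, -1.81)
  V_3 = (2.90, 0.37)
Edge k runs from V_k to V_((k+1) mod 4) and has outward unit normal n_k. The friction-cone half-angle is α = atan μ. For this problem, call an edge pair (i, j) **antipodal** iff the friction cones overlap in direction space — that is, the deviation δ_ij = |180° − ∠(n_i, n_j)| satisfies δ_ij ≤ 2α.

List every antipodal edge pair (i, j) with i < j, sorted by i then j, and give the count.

α = atan 0.8 = 38.66°;  2α = 77.32°
n_0 = (-0.2851, +0.9585)
n_1 = (-0.6706, -0.7418)
n_2 = (+0.9571, -0.2898)
n_3 = (+0.7421, +0.6703)
  (0,1): δ = 58.68°  ✓
  (0,2): δ = 56.59°  ✓
  (0,3): δ = 115.53°  ·
  (1,2): δ = 64.73°  ✓
  (1,3): δ = 5.80°  ✓
  (2,3): δ = 121.07°  ·
antipodal pairs: 4

count = 4; pairs: (0,1), (0,2), (1,2), (1,3)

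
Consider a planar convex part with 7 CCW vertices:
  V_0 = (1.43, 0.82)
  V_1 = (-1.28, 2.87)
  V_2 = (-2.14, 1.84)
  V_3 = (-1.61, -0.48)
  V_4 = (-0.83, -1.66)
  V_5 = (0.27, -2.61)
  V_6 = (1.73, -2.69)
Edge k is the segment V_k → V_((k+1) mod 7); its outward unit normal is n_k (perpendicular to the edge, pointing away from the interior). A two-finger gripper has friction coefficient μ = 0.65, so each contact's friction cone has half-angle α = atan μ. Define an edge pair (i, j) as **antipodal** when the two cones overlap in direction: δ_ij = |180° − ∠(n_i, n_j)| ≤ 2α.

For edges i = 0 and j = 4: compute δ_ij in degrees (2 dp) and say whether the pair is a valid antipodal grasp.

α = atan 0.65 = 33.02°;  2α = 66.05°
edge 0: e_0 = (-2.71, +2.05);  n_0 = (+0.6033, +0.7975)
edge 4: e_4 = (+1.10, -0.95);  n_4 = (-0.6536, -0.7568)
∠(n_0, n_4) = 176.29°
δ = |180° − 176.29°| = 3.71°
3.71° ≤ 2α = 66.05°  →  valid

δ = 3.71°, valid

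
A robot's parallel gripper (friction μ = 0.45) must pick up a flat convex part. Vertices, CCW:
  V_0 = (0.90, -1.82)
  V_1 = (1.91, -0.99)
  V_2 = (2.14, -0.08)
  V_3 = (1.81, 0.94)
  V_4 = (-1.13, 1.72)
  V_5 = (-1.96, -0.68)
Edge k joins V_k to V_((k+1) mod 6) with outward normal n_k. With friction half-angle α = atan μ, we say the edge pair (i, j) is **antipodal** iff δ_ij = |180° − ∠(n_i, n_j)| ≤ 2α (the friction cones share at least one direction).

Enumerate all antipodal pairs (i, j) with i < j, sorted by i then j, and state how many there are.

α = atan 0.45 = 24.23°;  2α = 48.46°
n_0 = (+0.6349, -0.7726)
n_1 = (+0.9695, -0.2450)
n_2 = (+0.9514, +0.3078)
n_3 = (+0.2564, +0.9666)
n_4 = (-0.9451, +0.3268)
n_5 = (-0.3703, -0.9289)
  (0,1): δ = 143.60°  ·
  (0,2): δ = 111.48°  ·
  (0,3): δ = 54.27°  ·
  (0,4): δ = 31.51°  ✓
  (0,5): δ = 118.85°  ·
  (1,2): δ = 147.89°  ·
  (1,3): δ = 90.67°  ·
  (1,4): δ = 4.89°  ✓
  (1,5): δ = 82.45°  ·
  (2,3): δ = 122.79°  ·
  (2,4): δ = 37.01°  ✓
  (2,5): δ = 50.34°  ·
  (3,4): δ = 94.22°  ·
  (3,5): δ = 6.87°  ✓
  (4,5): δ = 92.66°  ·
antipodal pairs: 4

count = 4; pairs: (0,4), (1,4), (2,4), (3,5)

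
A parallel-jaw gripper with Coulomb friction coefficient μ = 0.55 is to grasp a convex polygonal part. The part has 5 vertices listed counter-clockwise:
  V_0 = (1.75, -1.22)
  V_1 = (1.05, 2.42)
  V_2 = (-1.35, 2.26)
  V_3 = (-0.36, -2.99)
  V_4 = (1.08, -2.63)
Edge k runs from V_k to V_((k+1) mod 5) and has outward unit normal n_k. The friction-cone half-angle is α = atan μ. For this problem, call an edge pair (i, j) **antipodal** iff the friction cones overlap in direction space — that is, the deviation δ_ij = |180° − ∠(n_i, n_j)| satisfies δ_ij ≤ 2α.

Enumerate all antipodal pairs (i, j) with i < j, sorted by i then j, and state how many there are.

count = 3; pairs: (0,2), (1,3), (2,4)

α = atan 0.55 = 28.81°;  2α = 57.62°
n_0 = (+0.9820, +0.1888)
n_1 = (-0.0665, +0.9978)
n_2 = (-0.9827, -0.1853)
n_3 = (+0.2425, -0.9701)
n_4 = (+0.9032, -0.4292)
  (0,1): δ = 97.07°  ·
  (0,2): δ = 0.21°  ✓
  (0,3): δ = 93.15°  ·
  (0,4): δ = 143.70°  ·
  (1,2): δ = 83.14°  ·
  (1,3): δ = 10.22°  ✓
  (1,4): δ = 60.77°  ·
  (2,3): δ = 86.64°  ·
  (2,4): δ = 36.09°  ✓
  (3,4): δ = 129.45°  ·
antipodal pairs: 3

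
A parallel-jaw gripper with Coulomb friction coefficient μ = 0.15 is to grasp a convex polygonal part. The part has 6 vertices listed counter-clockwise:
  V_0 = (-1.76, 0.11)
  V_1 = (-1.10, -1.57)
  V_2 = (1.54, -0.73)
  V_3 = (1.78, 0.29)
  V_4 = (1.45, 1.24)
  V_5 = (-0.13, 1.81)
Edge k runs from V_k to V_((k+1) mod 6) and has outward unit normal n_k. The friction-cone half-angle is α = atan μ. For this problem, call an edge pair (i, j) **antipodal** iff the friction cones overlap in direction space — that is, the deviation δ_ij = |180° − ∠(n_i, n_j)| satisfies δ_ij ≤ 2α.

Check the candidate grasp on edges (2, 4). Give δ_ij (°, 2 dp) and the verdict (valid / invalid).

α = atan 0.15 = 8.53°;  2α = 17.06°
edge 2: e_2 = (+0.24, +1.02);  n_2 = (+0.9734, -0.2290)
edge 4: e_4 = (-1.58, +0.57);  n_4 = (+0.3394, +0.9407)
∠(n_2, n_4) = 83.40°
δ = |180° − 83.40°| = 96.60°
96.60° > 2α = 17.06°  →  invalid

δ = 96.60°, invalid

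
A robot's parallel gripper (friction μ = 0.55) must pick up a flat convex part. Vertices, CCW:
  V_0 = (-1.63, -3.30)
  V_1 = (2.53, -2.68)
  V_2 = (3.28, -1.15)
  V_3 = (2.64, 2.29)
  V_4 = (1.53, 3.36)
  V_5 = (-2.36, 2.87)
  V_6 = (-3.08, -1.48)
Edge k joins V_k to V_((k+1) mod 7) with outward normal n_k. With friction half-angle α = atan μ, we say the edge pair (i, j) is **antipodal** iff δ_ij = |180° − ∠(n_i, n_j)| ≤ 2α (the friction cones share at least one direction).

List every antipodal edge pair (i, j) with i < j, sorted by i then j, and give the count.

α = atan 0.55 = 28.81°;  2α = 57.62°
n_0 = (+0.1474, -0.9891)
n_1 = (+0.8979, -0.4402)
n_2 = (+0.9831, +0.1829)
n_3 = (+0.6940, +0.7200)
n_4 = (-0.1250, +0.9922)
n_5 = (-0.9866, +0.1633)
n_6 = (-0.7821, -0.6231)
  (0,1): δ = 124.59°  ·
  (0,2): δ = 87.94°  ·
  (0,3): δ = 52.43°  ✓
  (0,4): δ = 1.30°  ✓
  (0,5): δ = 72.12°  ·
  (0,6): δ = 120.07°  ·
  (1,2): δ = 143.35°  ·
  (1,3): δ = 107.83°  ·
  (1,4): δ = 56.71°  ✓
  (1,5): δ = 16.72°  ✓
  (1,6): δ = 64.66°  ·
  (2,3): δ = 144.49°  ·
  (2,4): δ = 93.36°  ·
  (2,5): δ = 19.94°  ✓
  (2,6): δ = 28.01°  ✓
  (3,4): δ = 128.87°  ·
  (3,5): δ = 55.45°  ✓
  (3,6): δ = 7.51°  ✓
  (4,5): δ = 106.58°  ·
  (4,6): δ = 58.63°  ·
  (5,6): δ = 132.06°  ·
antipodal pairs: 8

count = 8; pairs: (0,3), (0,4), (1,4), (1,5), (2,5), (2,6), (3,5), (3,6)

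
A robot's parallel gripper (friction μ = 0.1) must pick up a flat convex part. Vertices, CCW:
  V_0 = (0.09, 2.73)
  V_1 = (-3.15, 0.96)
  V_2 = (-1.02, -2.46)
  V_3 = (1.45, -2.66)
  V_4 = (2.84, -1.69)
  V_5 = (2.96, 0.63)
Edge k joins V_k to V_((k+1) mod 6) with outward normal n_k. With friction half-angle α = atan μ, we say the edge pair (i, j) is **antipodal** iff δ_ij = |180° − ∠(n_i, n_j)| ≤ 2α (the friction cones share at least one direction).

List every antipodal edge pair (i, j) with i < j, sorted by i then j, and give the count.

count = 1; pairs: (0,3)

α = atan 0.1 = 5.71°;  2α = 11.42°
n_0 = (-0.4794, +0.8776)
n_1 = (-0.8488, -0.5287)
n_2 = (-0.0807, -0.9967)
n_3 = (+0.5723, -0.8201)
n_4 = (+0.9987, -0.0517)
n_5 = (+0.5905, +0.8070)
  (0,1): δ = 86.73°  ·
  (0,2): δ = 33.28°  ·
  (0,3): δ = 6.26°  ✓
  (0,4): δ = 58.39°  ·
  (0,5): δ = 115.16°  ·
  (1,2): δ = 126.54°  ·
  (1,3): δ = 87.01°  ·
  (1,4): δ = 34.88°  ·
  (1,5): δ = 21.89°  ·
  (2,3): δ = 140.46°  ·
  (2,4): δ = 88.33°  ·
  (2,5): δ = 31.56°  ·
  (3,4): δ = 127.87°  ·
  (3,5): δ = 71.10°  ·
  (4,5): δ = 123.23°  ·
antipodal pairs: 1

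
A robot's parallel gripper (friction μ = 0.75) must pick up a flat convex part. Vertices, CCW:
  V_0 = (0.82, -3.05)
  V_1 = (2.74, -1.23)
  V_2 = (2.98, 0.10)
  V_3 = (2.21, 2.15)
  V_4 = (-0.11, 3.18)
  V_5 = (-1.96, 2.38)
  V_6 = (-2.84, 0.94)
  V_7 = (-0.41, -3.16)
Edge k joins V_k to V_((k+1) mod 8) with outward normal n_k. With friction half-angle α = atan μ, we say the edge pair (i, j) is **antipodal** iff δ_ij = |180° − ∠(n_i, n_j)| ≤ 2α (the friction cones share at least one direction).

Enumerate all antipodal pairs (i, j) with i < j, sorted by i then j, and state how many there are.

α = atan 0.75 = 36.87°;  2α = 73.74°
n_0 = (+0.6880, -0.7258)
n_1 = (+0.9841, -0.1776)
n_2 = (+0.9361, +0.3516)
n_3 = (+0.4058, +0.9140)
n_4 = (-0.3969, +0.9179)
n_5 = (-0.8533, +0.5215)
n_6 = (-0.8603, -0.5099)
n_7 = (+0.0891, -0.9960)
  (0,1): δ = 143.70°  ·
  (0,2): δ = 112.88°  ·
  (0,3): δ = 67.41°  ✓
  (0,4): δ = 20.08°  ✓
  (0,5): δ = 15.10°  ✓
  (0,6): δ = 77.19°  ·
  (0,7): δ = 141.64°  ·
  (1,2): δ = 149.18°  ·
  (1,3): δ = 103.71°  ·
  (1,4): δ = 56.39°  ✓
  (1,5): δ = 21.20°  ✓
  (1,6): δ = 40.88°  ✓
  (1,7): δ = 105.34°  ·
  (2,3): δ = 134.53°  ·
  (2,4): δ = 87.20°  ·
  (2,5): δ = 52.02°  ✓
  (2,6): δ = 10.07°  ✓
  (2,7): δ = 74.52°  ·
  (3,4): δ = 132.68°  ·
  (3,5): δ = 97.49°  ·
  (3,6): δ = 35.41°  ✓
  (3,7): δ = 29.05°  ✓
  (4,5): δ = 144.81°  ·
  (4,6): δ = 82.73°  ·
  (4,7): δ = 18.27°  ✓
  (5,6): δ = 117.92°  ·
  (5,7): δ = 53.46°  ✓
  (6,7): δ = 115.54°  ·
antipodal pairs: 12

count = 12; pairs: (0,3), (0,4), (0,5), (1,4), (1,5), (1,6), (2,5), (2,6), (3,6), (3,7), (4,7), (5,7)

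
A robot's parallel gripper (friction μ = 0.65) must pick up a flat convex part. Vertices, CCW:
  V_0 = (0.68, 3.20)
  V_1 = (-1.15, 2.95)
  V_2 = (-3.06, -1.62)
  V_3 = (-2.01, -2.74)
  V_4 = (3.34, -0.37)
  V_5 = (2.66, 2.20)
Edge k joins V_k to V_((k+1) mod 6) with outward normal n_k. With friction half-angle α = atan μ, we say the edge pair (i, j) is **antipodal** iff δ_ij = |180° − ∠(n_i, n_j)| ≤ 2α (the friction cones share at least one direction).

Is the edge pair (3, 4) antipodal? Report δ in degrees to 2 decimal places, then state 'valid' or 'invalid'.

α = atan 0.65 = 33.02°;  2α = 66.05°
edge 3: e_3 = (+5.35, +2.37);  n_3 = (+0.4050, -0.9143)
edge 4: e_4 = (-0.68, +2.57);  n_4 = (+0.9667, +0.2558)
∠(n_3, n_4) = 80.93°
δ = |180° − 80.93°| = 99.07°
99.07° > 2α = 66.05°  →  invalid

δ = 99.07°, invalid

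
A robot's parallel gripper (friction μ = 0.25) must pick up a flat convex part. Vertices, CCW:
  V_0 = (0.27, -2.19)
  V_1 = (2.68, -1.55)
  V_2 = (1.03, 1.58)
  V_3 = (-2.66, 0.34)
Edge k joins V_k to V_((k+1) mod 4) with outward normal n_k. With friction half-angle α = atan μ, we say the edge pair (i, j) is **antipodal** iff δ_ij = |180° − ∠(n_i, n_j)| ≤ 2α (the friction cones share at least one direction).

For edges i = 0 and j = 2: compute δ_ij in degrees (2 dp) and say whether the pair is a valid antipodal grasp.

δ = 3.70°, valid

α = atan 0.25 = 14.04°;  2α = 28.07°
edge 0: e_0 = (+2.41, +0.64);  n_0 = (+0.2567, -0.9665)
edge 2: e_2 = (-3.69, -1.24);  n_2 = (-0.3185, +0.9479)
∠(n_0, n_2) = 176.30°
δ = |180° − 176.30°| = 3.70°
3.70° ≤ 2α = 28.07°  →  valid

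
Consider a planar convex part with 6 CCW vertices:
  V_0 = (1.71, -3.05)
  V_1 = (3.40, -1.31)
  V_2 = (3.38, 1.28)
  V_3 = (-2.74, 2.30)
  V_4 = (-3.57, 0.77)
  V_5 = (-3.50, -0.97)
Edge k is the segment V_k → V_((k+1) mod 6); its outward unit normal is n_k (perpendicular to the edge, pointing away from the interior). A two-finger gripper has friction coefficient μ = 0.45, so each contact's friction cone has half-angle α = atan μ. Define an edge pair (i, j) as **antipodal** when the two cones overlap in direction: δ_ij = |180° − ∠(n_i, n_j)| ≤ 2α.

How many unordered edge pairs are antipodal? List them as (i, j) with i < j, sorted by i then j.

α = atan 0.45 = 24.23°;  2α = 48.46°
n_0 = (+0.7173, -0.6967)
n_1 = (+1.0000, +0.0077)
n_2 = (+0.1644, +0.9864)
n_3 = (-0.8790, +0.4768)
n_4 = (-0.9992, -0.0402)
n_5 = (-0.3708, -0.9287)
  (0,1): δ = 135.39°  ·
  (0,2): δ = 55.30°  ·
  (0,3): δ = 15.69°  ✓
  (0,4): δ = 46.47°  ✓
  (0,5): δ = 112.40°  ·
  (1,2): δ = 99.90°  ·
  (1,3): δ = 28.92°  ✓
  (1,4): δ = 1.86°  ✓
  (1,5): δ = 67.79°  ·
  (2,3): δ = 109.02°  ·
  (2,4): δ = 78.23°  ·
  (2,5): δ = 12.30°  ✓
  (3,4): δ = 149.22°  ·
  (3,5): δ = 83.28°  ·
  (4,5): δ = 114.07°  ·
antipodal pairs: 5

count = 5; pairs: (0,3), (0,4), (1,3), (1,4), (2,5)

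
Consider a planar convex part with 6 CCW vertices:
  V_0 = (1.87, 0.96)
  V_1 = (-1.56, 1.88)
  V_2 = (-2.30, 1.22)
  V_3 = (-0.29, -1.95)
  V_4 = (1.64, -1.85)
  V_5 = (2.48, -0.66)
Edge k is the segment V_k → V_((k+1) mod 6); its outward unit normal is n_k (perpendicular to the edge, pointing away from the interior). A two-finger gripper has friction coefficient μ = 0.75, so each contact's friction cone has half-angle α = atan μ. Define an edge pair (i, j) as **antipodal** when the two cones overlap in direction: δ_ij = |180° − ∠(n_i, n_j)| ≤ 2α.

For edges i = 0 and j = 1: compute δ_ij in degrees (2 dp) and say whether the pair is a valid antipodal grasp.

α = atan 0.75 = 36.87°;  2α = 73.74°
edge 0: e_0 = (-3.43, +0.92);  n_0 = (+0.2591, +0.9659)
edge 1: e_1 = (-0.74, -0.66);  n_1 = (-0.6656, +0.7463)
∠(n_0, n_1) = 56.74°
δ = |180° − 56.74°| = 123.26°
123.26° > 2α = 73.74°  →  invalid

δ = 123.26°, invalid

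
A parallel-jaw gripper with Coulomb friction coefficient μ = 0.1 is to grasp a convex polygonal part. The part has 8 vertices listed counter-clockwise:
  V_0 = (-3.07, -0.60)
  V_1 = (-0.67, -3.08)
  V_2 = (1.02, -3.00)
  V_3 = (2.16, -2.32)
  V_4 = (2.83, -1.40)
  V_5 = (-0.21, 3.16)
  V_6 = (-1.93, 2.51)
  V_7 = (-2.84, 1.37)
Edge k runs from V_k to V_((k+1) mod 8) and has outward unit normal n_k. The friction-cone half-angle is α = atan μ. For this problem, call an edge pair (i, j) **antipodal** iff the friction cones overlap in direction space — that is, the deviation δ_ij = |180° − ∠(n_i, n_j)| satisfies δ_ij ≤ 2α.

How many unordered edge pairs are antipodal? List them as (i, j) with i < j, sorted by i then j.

count = 3; pairs: (0,4), (2,5), (3,6)

α = atan 0.1 = 5.71°;  2α = 11.42°
n_0 = (-0.7186, -0.6954)
n_1 = (+0.0473, -0.9989)
n_2 = (+0.5123, -0.8588)
n_3 = (+0.8084, -0.5887)
n_4 = (+0.8321, +0.5547)
n_5 = (-0.3535, +0.9354)
n_6 = (-0.7815, +0.6239)
n_7 = (-0.9933, +0.1160)
  (0,1): δ = 131.35°  ·
  (0,2): δ = 103.25°  ·
  (0,3): δ = 80.13°  ·
  (0,4): δ = 10.37°  ✓
  (0,5): δ = 66.64°  ·
  (0,6): δ = 97.34°  ·
  (0,7): δ = 129.28°  ·
  (1,2): δ = 151.89°  ·
  (1,3): δ = 128.77°  ·
  (1,4): δ = 59.02°  ·
  (1,5): δ = 17.99°  ·
  (1,6): δ = 48.69°  ·
  (1,7): δ = 80.63°  ·
  (2,3): δ = 156.88°  ·
  (2,4): δ = 87.13°  ·
  (2,5): δ = 10.11°  ✓
  (2,6): δ = 20.59°  ·
  (2,7): δ = 52.53°  ·
  (3,4): δ = 110.25°  ·
  (3,5): δ = 33.23°  ·
  (3,6): δ = 2.53°  ✓
  (3,7): δ = 29.41°  ·
  (4,5): δ = 102.99°  ·
  (4,6): δ = 72.29°  ·
  (4,7): δ = 40.35°  ·
  (5,6): δ = 149.30°  ·
  (5,7): δ = 117.36°  ·
  (6,7): δ = 148.06°  ·
antipodal pairs: 3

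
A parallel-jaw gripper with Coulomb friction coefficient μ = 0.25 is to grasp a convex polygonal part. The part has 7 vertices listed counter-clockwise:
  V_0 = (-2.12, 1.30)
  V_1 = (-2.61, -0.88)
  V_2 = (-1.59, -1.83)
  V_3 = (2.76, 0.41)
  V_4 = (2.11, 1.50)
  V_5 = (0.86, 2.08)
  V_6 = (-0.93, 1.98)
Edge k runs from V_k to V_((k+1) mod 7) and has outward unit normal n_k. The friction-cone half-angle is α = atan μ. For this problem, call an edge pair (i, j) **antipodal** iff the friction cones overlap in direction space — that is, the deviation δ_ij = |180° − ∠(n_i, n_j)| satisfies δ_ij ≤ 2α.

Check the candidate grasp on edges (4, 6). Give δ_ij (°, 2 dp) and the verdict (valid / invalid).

δ = 125.36°, invalid

α = atan 0.25 = 14.04°;  2α = 28.07°
edge 4: e_4 = (-1.25, +0.58);  n_4 = (+0.4209, +0.9071)
edge 6: e_6 = (-1.19, -0.68);  n_6 = (-0.4961, +0.8682)
∠(n_4, n_6) = 54.64°
δ = |180° − 54.64°| = 125.36°
125.36° > 2α = 28.07°  →  invalid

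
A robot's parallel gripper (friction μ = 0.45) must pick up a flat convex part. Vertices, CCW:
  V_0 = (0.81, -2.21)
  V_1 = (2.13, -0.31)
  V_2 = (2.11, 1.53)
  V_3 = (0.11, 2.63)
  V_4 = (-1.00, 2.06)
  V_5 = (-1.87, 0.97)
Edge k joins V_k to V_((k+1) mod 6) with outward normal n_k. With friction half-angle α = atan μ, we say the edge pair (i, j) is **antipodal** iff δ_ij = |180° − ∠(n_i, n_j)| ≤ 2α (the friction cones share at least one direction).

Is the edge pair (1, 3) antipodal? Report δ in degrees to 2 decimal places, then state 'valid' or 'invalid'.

δ = 63.44°, invalid

α = atan 0.45 = 24.23°;  2α = 48.46°
edge 1: e_1 = (-0.02, +1.84);  n_1 = (+0.9999, +0.0109)
edge 3: e_3 = (-1.11, -0.57);  n_3 = (-0.4568, +0.8896)
∠(n_1, n_3) = 116.56°
δ = |180° − 116.56°| = 63.44°
63.44° > 2α = 48.46°  →  invalid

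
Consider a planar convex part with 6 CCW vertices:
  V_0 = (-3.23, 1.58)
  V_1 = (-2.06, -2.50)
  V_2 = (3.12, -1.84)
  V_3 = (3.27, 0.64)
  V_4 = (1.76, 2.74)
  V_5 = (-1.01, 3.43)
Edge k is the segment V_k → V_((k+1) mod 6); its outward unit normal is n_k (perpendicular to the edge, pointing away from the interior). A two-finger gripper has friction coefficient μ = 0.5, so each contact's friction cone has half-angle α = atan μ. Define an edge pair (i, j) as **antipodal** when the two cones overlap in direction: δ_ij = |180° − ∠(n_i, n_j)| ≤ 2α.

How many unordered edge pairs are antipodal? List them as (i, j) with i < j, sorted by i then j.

α = atan 0.5 = 26.57°;  2α = 53.13°
n_0 = (-0.9613, -0.2757)
n_1 = (+0.1264, -0.9920)
n_2 = (+0.9982, -0.0604)
n_3 = (+0.8119, +0.5838)
n_4 = (+0.2417, +0.9703)
n_5 = (-0.6402, +0.7682)
  (0,1): δ = 98.74°  ·
  (0,2): δ = 19.46°  ✓
  (0,3): δ = 19.72°  ✓
  (0,4): δ = 60.01°  ·
  (0,5): δ = 113.80°  ·
  (1,2): δ = 100.72°  ·
  (1,3): δ = 61.54°  ·
  (1,4): δ = 21.25°  ✓
  (1,5): δ = 32.54°  ✓
  (2,3): δ = 140.82°  ·
  (2,4): δ = 100.53°  ·
  (2,5): δ = 46.73°  ✓
  (3,4): δ = 139.71°  ·
  (3,5): δ = 85.91°  ·
  (4,5): δ = 126.21°  ·
antipodal pairs: 5

count = 5; pairs: (0,2), (0,3), (1,4), (1,5), (2,5)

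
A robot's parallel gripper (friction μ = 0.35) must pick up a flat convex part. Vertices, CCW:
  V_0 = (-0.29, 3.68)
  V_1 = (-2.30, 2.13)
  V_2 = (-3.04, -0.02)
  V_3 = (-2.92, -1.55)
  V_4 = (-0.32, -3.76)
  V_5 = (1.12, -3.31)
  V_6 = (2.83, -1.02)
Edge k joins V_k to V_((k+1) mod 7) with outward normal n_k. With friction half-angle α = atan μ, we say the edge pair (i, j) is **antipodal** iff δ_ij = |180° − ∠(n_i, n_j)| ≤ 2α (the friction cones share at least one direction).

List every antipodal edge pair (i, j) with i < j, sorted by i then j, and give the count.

α = atan 0.35 = 19.29°;  2α = 38.58°
n_0 = (-0.6107, +0.7919)
n_1 = (-0.9456, +0.3254)
n_2 = (-0.9969, -0.0782)
n_3 = (-0.6476, -0.7619)
n_4 = (+0.2983, -0.9545)
n_5 = (+0.8013, -0.5983)
n_6 = (+0.8331, +0.5531)
  (0,1): δ = 146.63°  ·
  (0,2): δ = 123.15°  ·
  (0,3): δ = 78.00°  ·
  (0,4): δ = 20.28°  ✓
  (0,5): δ = 15.61°  ✓
  (0,6): δ = 85.94°  ·
  (1,2): δ = 156.52°  ·
  (1,3): δ = 111.37°  ·
  (1,4): δ = 53.65°  ·
  (1,5): δ = 17.76°  ✓
  (1,6): δ = 52.57°  ·
  (2,3): δ = 134.85°  ·
  (2,4): δ = 77.13°  ·
  (2,5): δ = 41.23°  ·
  (2,6): δ = 29.09°  ✓
  (3,4): δ = 122.28°  ·
  (3,5): δ = 86.39°  ·
  (3,6): δ = 16.06°  ✓
  (4,5): δ = 144.10°  ·
  (4,6): δ = 73.78°  ·
  (5,6): δ = 109.67°  ·
antipodal pairs: 5

count = 5; pairs: (0,4), (0,5), (1,5), (2,6), (3,6)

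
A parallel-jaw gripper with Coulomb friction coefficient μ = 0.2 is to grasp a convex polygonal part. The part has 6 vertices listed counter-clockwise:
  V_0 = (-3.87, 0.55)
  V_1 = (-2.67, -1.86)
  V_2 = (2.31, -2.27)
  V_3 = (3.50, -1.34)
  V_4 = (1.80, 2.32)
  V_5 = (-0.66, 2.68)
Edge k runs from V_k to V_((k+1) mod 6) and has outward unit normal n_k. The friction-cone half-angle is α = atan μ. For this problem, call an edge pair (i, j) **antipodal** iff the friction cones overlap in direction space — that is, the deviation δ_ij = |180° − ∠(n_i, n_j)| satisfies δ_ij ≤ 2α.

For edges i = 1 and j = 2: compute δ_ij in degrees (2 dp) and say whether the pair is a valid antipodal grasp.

δ = 137.29°, invalid

α = atan 0.2 = 11.31°;  2α = 22.62°
edge 1: e_1 = (+4.98, -0.41);  n_1 = (-0.0821, -0.9966)
edge 2: e_2 = (+1.19, +0.93);  n_2 = (+0.6158, -0.7879)
∠(n_1, n_2) = 42.71°
δ = |180° − 42.71°| = 137.29°
137.29° > 2α = 22.62°  →  invalid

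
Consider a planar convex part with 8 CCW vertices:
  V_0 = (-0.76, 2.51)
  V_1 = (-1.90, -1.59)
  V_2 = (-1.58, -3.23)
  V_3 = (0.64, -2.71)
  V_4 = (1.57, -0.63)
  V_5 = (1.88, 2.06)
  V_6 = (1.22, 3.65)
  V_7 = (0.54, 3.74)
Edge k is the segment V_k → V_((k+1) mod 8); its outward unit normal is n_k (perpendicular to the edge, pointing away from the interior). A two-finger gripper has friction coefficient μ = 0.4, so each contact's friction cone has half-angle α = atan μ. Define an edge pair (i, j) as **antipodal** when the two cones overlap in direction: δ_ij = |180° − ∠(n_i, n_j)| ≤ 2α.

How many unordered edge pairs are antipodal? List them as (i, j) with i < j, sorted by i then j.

count = 10; pairs: (0,3), (0,4), (0,5), (1,3), (1,4), (1,5), (2,6), (2,7), (3,7), (4,7)

α = atan 0.4 = 21.80°;  2α = 43.60°
n_0 = (-0.9635, +0.2679)
n_1 = (-0.9815, -0.1915)
n_2 = (+0.2281, -0.9736)
n_3 = (+0.9129, -0.4082)
n_4 = (+0.9934, -0.1145)
n_5 = (+0.9236, +0.3834)
n_6 = (+0.1312, +0.9914)
n_7 = (-0.6873, +0.7264)
  (0,1): δ = 153.42°  ·
  (0,2): δ = 61.28°  ·
  (0,3): δ = 8.55°  ✓
  (0,4): δ = 8.96°  ✓
  (0,5): δ = 38.08°  ✓
  (0,6): δ = 98.00°  ·
  (0,7): δ = 148.95°  ·
  (1,2): δ = 87.86°  ·
  (1,3): δ = 35.13°  ✓
  (1,4): δ = 17.61°  ✓
  (1,5): δ = 11.50°  ✓
  (1,6): δ = 71.42°  ·
  (1,7): δ = 122.37°  ·
  (2,3): δ = 127.27°  ·
  (2,4): δ = 109.76°  ·
  (2,5): δ = 80.64°  ·
  (2,6): δ = 20.72°  ✓
  (2,7): δ = 30.23°  ✓
  (3,4): δ = 162.48°  ·
  (3,5): δ = 133.37°  ·
  (3,6): δ = 73.45°  ·
  (3,7): δ = 22.49°  ✓
  (4,5): δ = 150.88°  ·
  (4,6): δ = 90.97°  ·
  (4,7): δ = 40.01°  ✓
  (5,6): δ = 120.08°  ·
  (5,7): δ = 69.13°  ·
  (6,7): δ = 129.05°  ·
antipodal pairs: 10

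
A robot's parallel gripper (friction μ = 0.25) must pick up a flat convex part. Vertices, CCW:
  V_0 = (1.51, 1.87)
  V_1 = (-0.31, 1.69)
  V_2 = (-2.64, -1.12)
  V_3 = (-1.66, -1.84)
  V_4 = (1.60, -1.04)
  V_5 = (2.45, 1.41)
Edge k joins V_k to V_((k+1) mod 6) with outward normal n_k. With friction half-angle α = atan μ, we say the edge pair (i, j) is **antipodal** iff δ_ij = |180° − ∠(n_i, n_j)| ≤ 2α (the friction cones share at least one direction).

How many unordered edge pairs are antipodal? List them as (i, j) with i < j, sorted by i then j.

count = 3; pairs: (0,3), (1,4), (2,5)

α = atan 0.25 = 14.04°;  2α = 28.07°
n_0 = (-0.0984, +0.9951)
n_1 = (-0.7698, +0.6383)
n_2 = (-0.5921, -0.8059)
n_3 = (+0.2383, -0.9712)
n_4 = (+0.9448, -0.3278)
n_5 = (+0.4396, +0.8982)
  (0,1): δ = 135.31°  ·
  (0,2): δ = 41.95°  ·
  (0,3): δ = 8.14°  ✓
  (0,4): δ = 65.22°  ·
  (0,5): δ = 148.28°  ·
  (1,2): δ = 86.64°  ·
  (1,3): δ = 36.55°  ·
  (1,4): δ = 20.53°  ✓
  (1,5): δ = 103.59°  ·
  (2,3): δ = 129.91°  ·
  (2,4): δ = 72.83°  ·
  (2,5): δ = 10.23°  ✓
  (3,4): δ = 122.92°  ·
  (3,5): δ = 39.86°  ·
  (4,5): δ = 96.94°  ·
antipodal pairs: 3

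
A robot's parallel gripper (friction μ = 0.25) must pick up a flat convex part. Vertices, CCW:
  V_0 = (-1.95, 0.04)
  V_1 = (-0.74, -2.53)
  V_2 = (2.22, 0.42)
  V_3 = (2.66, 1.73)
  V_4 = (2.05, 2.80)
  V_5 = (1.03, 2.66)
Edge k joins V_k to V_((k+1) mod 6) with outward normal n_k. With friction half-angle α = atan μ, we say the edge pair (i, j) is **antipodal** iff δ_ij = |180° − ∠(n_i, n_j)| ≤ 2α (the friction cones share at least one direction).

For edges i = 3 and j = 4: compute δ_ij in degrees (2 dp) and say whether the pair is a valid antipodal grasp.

δ = 111.87°, invalid

α = atan 0.25 = 14.04°;  2α = 28.07°
edge 3: e_3 = (-0.61, +1.07);  n_3 = (+0.8687, +0.4953)
edge 4: e_4 = (-1.02, -0.14);  n_4 = (-0.1360, +0.9907)
∠(n_3, n_4) = 68.13°
δ = |180° − 68.13°| = 111.87°
111.87° > 2α = 28.07°  →  invalid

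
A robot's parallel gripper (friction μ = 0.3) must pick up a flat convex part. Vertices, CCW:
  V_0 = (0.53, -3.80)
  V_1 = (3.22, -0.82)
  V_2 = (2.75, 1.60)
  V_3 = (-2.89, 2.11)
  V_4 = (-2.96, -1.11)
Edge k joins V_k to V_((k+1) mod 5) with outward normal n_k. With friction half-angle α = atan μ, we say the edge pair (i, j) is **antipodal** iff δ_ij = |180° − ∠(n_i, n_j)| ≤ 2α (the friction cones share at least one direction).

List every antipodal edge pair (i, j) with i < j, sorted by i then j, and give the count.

count = 2; pairs: (1,3), (2,4)

α = atan 0.3 = 16.70°;  2α = 33.40°
n_0 = (+0.7423, -0.6701)
n_1 = (+0.9817, +0.1907)
n_2 = (+0.0901, +0.9959)
n_3 = (-0.9998, +0.0217)
n_4 = (-0.6105, -0.7920)
  (0,1): δ = 126.94°  ·
  (0,2): δ = 53.09°  ·
  (0,3): δ = 40.83°  ·
  (0,4): δ = 94.45°  ·
  (1,2): δ = 106.16°  ·
  (1,3): δ = 12.24°  ✓
  (1,4): δ = 41.39°  ·
  (2,3): δ = 86.08°  ·
  (2,4): δ = 32.46°  ✓
  (3,4): δ = 126.38°  ·
antipodal pairs: 2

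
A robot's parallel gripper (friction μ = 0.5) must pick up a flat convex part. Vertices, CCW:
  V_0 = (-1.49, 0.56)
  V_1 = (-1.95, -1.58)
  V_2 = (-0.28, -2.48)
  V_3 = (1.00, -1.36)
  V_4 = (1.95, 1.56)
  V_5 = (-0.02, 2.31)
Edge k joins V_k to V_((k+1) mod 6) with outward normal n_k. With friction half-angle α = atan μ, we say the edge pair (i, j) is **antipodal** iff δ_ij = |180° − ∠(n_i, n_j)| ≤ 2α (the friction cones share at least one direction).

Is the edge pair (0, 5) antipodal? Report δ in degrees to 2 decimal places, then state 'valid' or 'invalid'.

δ = 152.10°, invalid

α = atan 0.5 = 26.57°;  2α = 53.13°
edge 0: e_0 = (-0.46, -2.14);  n_0 = (-0.9777, +0.2102)
edge 5: e_5 = (-1.47, -1.75);  n_5 = (-0.7657, +0.6432)
∠(n_0, n_5) = 27.90°
δ = |180° − 27.90°| = 152.10°
152.10° > 2α = 53.13°  →  invalid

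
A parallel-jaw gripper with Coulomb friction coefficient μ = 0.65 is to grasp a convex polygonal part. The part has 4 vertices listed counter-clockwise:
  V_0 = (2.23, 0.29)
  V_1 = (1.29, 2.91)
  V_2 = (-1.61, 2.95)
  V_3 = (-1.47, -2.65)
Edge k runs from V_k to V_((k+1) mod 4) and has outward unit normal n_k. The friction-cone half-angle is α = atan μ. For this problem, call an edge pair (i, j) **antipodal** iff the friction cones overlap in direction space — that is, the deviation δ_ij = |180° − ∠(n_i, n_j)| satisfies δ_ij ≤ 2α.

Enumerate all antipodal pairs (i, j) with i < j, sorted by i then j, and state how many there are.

α = atan 0.65 = 33.02°;  2α = 66.05°
n_0 = (+0.9413, +0.3377)
n_1 = (+0.0138, +0.9999)
n_2 = (-0.9997, -0.0250)
n_3 = (+0.6221, -0.7829)
  (0,1): δ = 110.53°  ·
  (0,2): δ = 18.30°  ✓
  (0,3): δ = 108.73°  ·
  (1,2): δ = 87.78°  ·
  (1,3): δ = 39.26°  ✓
  (2,3): δ = 52.96°  ✓
antipodal pairs: 3

count = 3; pairs: (0,2), (1,3), (2,3)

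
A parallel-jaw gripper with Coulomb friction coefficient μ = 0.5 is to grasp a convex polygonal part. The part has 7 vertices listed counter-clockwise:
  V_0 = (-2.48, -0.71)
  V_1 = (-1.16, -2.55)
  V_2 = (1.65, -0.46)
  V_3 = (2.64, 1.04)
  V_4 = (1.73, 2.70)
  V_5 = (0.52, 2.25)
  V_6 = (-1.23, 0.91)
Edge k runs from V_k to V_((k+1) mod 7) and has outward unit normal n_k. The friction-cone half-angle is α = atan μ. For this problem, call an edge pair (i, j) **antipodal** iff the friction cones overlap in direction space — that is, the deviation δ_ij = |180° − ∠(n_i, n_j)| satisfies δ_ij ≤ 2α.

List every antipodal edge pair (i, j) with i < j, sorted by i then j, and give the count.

α = atan 0.5 = 26.57°;  2α = 53.13°
n_0 = (-0.8125, -0.5829)
n_1 = (+0.5968, -0.8024)
n_2 = (+0.8346, -0.5508)
n_3 = (+0.8769, +0.4807)
n_4 = (-0.3486, +0.9373)
n_5 = (-0.6080, +0.7940)
n_6 = (-0.7917, +0.6109)
  (0,1): δ = 89.01°  ·
  (0,2): δ = 69.08°  ·
  (0,3): δ = 6.92°  ✓
  (0,4): δ = 74.74°  ·
  (0,5): δ = 91.79°  ·
  (0,6): δ = 106.69°  ·
  (1,2): δ = 160.07°  ·
  (1,3): δ = 97.91°  ·
  (1,4): δ = 16.24°  ✓
  (1,5): δ = 0.80°  ✓
  (1,6): δ = 15.71°  ✓
  (2,3): δ = 117.84°  ·
  (2,4): δ = 36.17°  ✓
  (2,5): δ = 19.13°  ✓
  (2,6): δ = 4.23°  ✓
  (3,4): δ = 98.33°  ·
  (3,5): δ = 81.29°  ·
  (3,6): δ = 66.39°  ·
  (4,5): δ = 162.96°  ·
  (4,6): δ = 148.05°  ·
  (5,6): δ = 165.10°  ·
antipodal pairs: 7

count = 7; pairs: (0,3), (1,4), (1,5), (1,6), (2,4), (2,5), (2,6)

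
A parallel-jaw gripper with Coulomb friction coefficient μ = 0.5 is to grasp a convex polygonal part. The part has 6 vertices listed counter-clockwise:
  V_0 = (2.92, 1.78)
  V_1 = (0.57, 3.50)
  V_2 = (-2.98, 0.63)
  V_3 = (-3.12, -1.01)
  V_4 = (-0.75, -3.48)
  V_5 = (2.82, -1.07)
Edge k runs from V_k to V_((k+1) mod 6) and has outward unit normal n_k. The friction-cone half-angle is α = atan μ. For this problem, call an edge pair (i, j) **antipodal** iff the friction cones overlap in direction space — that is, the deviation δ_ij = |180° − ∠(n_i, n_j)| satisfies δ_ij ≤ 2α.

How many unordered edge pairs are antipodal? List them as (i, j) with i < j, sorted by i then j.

α = atan 0.5 = 26.57°;  2α = 53.13°
n_0 = (+0.5906, +0.8070)
n_1 = (-0.6287, +0.7777)
n_2 = (-0.9964, +0.0851)
n_3 = (-0.7216, -0.6923)
n_4 = (+0.5595, -0.8288)
n_5 = (+0.9994, -0.0351)
  (0,1): δ = 104.85°  ·
  (0,2): δ = 58.68°  ·
  (0,3): δ = 9.98°  ✓
  (0,4): δ = 70.22°  ·
  (0,5): δ = 124.19°  ·
  (1,2): δ = 133.83°  ·
  (1,3): δ = 85.14°  ·
  (1,4): δ = 4.93°  ✓
  (1,5): δ = 49.04°  ✓
  (2,3): δ = 131.30°  ·
  (2,4): δ = 51.10°  ✓
  (2,5): δ = 2.87°  ✓
  (3,4): δ = 99.79°  ·
  (3,5): δ = 45.83°  ✓
  (4,5): δ = 126.03°  ·
antipodal pairs: 6

count = 6; pairs: (0,3), (1,4), (1,5), (2,4), (2,5), (3,5)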